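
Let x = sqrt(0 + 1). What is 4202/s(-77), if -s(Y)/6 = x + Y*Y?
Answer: -2101/17790 ≈ -0.11810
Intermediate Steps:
x = 1 (x = sqrt(1) = 1)
s(Y) = -6 - 6*Y**2 (s(Y) = -6*(1 + Y*Y) = -6*(1 + Y**2) = -6 - 6*Y**2)
4202/s(-77) = 4202/(-6 - 6*(-77)**2) = 4202/(-6 - 6*5929) = 4202/(-6 - 35574) = 4202/(-35580) = 4202*(-1/35580) = -2101/17790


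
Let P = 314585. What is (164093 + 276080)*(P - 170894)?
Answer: 63248898543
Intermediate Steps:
(164093 + 276080)*(P - 170894) = (164093 + 276080)*(314585 - 170894) = 440173*143691 = 63248898543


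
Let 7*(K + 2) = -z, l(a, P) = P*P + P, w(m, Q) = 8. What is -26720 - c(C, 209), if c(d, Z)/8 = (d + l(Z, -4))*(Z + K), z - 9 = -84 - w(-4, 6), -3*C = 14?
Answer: -830752/21 ≈ -39560.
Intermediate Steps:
C = -14/3 (C = -1/3*14 = -14/3 ≈ -4.6667)
l(a, P) = P + P**2 (l(a, P) = P**2 + P = P + P**2)
z = -83 (z = 9 + (-84 - 1*8) = 9 + (-84 - 8) = 9 - 92 = -83)
K = 69/7 (K = -2 + (-1*(-83))/7 = -2 + (1/7)*83 = -2 + 83/7 = 69/7 ≈ 9.8571)
c(d, Z) = 8*(12 + d)*(69/7 + Z) (c(d, Z) = 8*((d - 4*(1 - 4))*(Z + 69/7)) = 8*((d - 4*(-3))*(69/7 + Z)) = 8*((d + 12)*(69/7 + Z)) = 8*((12 + d)*(69/7 + Z)) = 8*(12 + d)*(69/7 + Z))
-26720 - c(C, 209) = -26720 - (6624/7 + 96*209 + (552/7)*(-14/3) + 8*209*(-14/3)) = -26720 - (6624/7 + 20064 - 368 - 23408/3) = -26720 - 1*269632/21 = -26720 - 269632/21 = -830752/21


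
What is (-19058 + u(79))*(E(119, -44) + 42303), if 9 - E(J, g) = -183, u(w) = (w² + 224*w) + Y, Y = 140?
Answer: 213282405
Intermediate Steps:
u(w) = 140 + w² + 224*w (u(w) = (w² + 224*w) + 140 = 140 + w² + 224*w)
E(J, g) = 192 (E(J, g) = 9 - 1*(-183) = 9 + 183 = 192)
(-19058 + u(79))*(E(119, -44) + 42303) = (-19058 + (140 + 79² + 224*79))*(192 + 42303) = (-19058 + (140 + 6241 + 17696))*42495 = (-19058 + 24077)*42495 = 5019*42495 = 213282405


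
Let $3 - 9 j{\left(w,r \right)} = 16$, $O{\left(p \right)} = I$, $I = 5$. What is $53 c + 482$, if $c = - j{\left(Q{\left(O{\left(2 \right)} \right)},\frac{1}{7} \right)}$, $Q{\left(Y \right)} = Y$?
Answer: $\frac{5027}{9} \approx 558.56$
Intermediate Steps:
$O{\left(p \right)} = 5$
$j{\left(w,r \right)} = - \frac{13}{9}$ ($j{\left(w,r \right)} = \frac{1}{3} - \frac{16}{9} = - \frac{13}{9}$)
$c = \frac{13}{9}$ ($c = \left(-1\right) \left(- \frac{13}{9}\right) = \frac{13}{9} \approx 1.4444$)
$53 c + 482 = 53 \cdot \frac{13}{9} + 482 = \frac{689}{9} + 482 = \frac{5027}{9}$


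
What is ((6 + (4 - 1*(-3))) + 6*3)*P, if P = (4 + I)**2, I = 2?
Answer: 1116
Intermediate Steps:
P = 36 (P = (4 + 2)**2 = 6**2 = 36)
((6 + (4 - 1*(-3))) + 6*3)*P = ((6 + (4 - 1*(-3))) + 6*3)*36 = ((6 + (4 + 3)) + 18)*36 = ((6 + 7) + 18)*36 = (13 + 18)*36 = 31*36 = 1116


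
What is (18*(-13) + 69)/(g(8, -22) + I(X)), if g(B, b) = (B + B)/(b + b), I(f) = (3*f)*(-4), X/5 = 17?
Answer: 1815/11224 ≈ 0.16171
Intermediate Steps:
X = 85 (X = 5*17 = 85)
I(f) = -12*f
g(B, b) = B/b (g(B, b) = (2*B)/((2*b)) = (2*B)*(1/(2*b)) = B/b)
(18*(-13) + 69)/(g(8, -22) + I(X)) = (18*(-13) + 69)/(8/(-22) - 12*85) = (-234 + 69)/(8*(-1/22) - 1020) = -165/(-4/11 - 1020) = -165/(-11224/11) = -165*(-11/11224) = 1815/11224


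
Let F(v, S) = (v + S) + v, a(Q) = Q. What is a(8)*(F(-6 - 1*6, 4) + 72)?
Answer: 416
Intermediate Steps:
F(v, S) = S + 2*v (F(v, S) = (S + v) + v = S + 2*v)
a(8)*(F(-6 - 1*6, 4) + 72) = 8*((4 + 2*(-6 - 1*6)) + 72) = 8*((4 + 2*(-6 - 6)) + 72) = 8*((4 + 2*(-12)) + 72) = 8*((4 - 24) + 72) = 8*(-20 + 72) = 8*52 = 416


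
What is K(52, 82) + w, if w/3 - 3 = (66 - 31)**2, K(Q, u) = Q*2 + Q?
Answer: 3840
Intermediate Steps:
K(Q, u) = 3*Q (K(Q, u) = 2*Q + Q = 3*Q)
w = 3684 (w = 9 + 3*(66 - 31)**2 = 9 + 3*35**2 = 9 + 3*1225 = 9 + 3675 = 3684)
K(52, 82) + w = 3*52 + 3684 = 156 + 3684 = 3840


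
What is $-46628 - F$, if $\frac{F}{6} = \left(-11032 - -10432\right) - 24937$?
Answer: $106594$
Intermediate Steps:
$F = -153222$ ($F = 6 \left(\left(-11032 - -10432\right) - 24937\right) = 6 \left(\left(-11032 + 10432\right) - 24937\right) = 6 \left(-600 - 24937\right) = 6 \left(-25537\right) = -153222$)
$-46628 - F = -46628 - -153222 = -46628 + 153222 = 106594$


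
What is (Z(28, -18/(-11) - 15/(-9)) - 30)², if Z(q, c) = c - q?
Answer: 3258025/1089 ≈ 2991.8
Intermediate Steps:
(Z(28, -18/(-11) - 15/(-9)) - 30)² = (((-18/(-11) - 15/(-9)) - 1*28) - 30)² = (((-18*(-1/11) - 15*(-⅑)) - 28) - 30)² = (((18/11 + 5/3) - 28) - 30)² = ((109/33 - 28) - 30)² = (-815/33 - 30)² = (-1805/33)² = 3258025/1089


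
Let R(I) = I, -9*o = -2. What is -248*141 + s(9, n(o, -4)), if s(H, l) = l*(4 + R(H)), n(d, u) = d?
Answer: -314686/9 ≈ -34965.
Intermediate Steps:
o = 2/9 (o = -⅑*(-2) = 2/9 ≈ 0.22222)
s(H, l) = l*(4 + H)
-248*141 + s(9, n(o, -4)) = -248*141 + 2*(4 + 9)/9 = -34968 + (2/9)*13 = -34968 + 26/9 = -314686/9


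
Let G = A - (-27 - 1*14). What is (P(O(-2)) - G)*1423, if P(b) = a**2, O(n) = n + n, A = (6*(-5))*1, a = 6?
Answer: 35575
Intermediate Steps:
A = -30 (A = -30*1 = -30)
O(n) = 2*n
P(b) = 36 (P(b) = 6**2 = 36)
G = 11 (G = -30 - (-27 - 1*14) = -30 - (-27 - 14) = -30 - 1*(-41) = -30 + 41 = 11)
(P(O(-2)) - G)*1423 = (36 - 1*11)*1423 = (36 - 11)*1423 = 25*1423 = 35575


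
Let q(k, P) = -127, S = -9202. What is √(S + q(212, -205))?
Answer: I*√9329 ≈ 96.587*I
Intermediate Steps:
√(S + q(212, -205)) = √(-9202 - 127) = √(-9329) = I*√9329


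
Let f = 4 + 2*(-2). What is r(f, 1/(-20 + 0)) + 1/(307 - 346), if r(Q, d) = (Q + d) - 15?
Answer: -11759/780 ≈ -15.076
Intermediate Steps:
f = 0 (f = 4 - 4 = 0)
r(Q, d) = -15 + Q + d
r(f, 1/(-20 + 0)) + 1/(307 - 346) = (-15 + 0 + 1/(-20 + 0)) + 1/(307 - 346) = (-15 + 0 + 1/(-20)) + 1/(-39) = (-15 + 0 - 1/20) - 1/39 = -301/20 - 1/39 = -11759/780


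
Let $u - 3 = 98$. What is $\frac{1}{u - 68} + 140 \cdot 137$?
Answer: $\frac{632941}{33} \approx 19180.0$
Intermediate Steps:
$u = 101$ ($u = 3 + 98 = 101$)
$\frac{1}{u - 68} + 140 \cdot 137 = \frac{1}{101 - 68} + 140 \cdot 137 = \frac{1}{33} + 19180 = \frac{632941}{33}$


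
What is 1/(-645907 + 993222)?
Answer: 1/347315 ≈ 2.8792e-6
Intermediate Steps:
1/(-645907 + 993222) = 1/347315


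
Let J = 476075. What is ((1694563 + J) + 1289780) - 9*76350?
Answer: 2773268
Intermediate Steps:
((1694563 + J) + 1289780) - 9*76350 = ((1694563 + 476075) + 1289780) - 9*76350 = (2170638 + 1289780) - 1*687150 = 3460418 - 687150 = 2773268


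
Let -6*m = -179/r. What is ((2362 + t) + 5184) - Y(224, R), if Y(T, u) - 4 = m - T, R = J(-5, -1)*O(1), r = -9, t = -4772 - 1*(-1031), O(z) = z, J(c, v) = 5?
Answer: 217529/54 ≈ 4028.3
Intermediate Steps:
t = -3741 (t = -4772 + 1031 = -3741)
R = 5 (R = 5*1 = 5)
m = -179/54 (m = -(-179)/(6*(-9)) = -(-179)*(-1)/(6*9) = -⅙*179/9 = -179/54 ≈ -3.3148)
Y(T, u) = 37/54 - T (Y(T, u) = 4 + (-179/54 - T) = 37/54 - T)
((2362 + t) + 5184) - Y(224, R) = ((2362 - 3741) + 5184) - (37/54 - 1*224) = (-1379 + 5184) - (37/54 - 224) = 3805 - 1*(-12059/54) = 3805 + 12059/54 = 217529/54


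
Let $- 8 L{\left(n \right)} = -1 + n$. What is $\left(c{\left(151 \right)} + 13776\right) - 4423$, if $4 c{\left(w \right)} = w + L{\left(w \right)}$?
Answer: $\frac{150177}{16} \approx 9386.1$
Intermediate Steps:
$L{\left(n \right)} = \frac{1}{8} - \frac{n}{8}$ ($L{\left(n \right)} = - \frac{-1 + n}{8} = \frac{1}{8} - \frac{n}{8}$)
$c{\left(w \right)} = \frac{1}{32} + \frac{7 w}{32}$ ($c{\left(w \right)} = \frac{w - \left(- \frac{1}{8} + \frac{w}{8}\right)}{4} = \frac{\frac{1}{8} + \frac{7 w}{8}}{4} = \frac{1}{32} + \frac{7 w}{32}$)
$\left(c{\left(151 \right)} + 13776\right) - 4423 = \left(\left(\frac{1}{32} + \frac{7}{32} \cdot 151\right) + 13776\right) - 4423 = \left(\left(\frac{1}{32} + \frac{1057}{32}\right) + 13776\right) - 4423 = \left(\frac{529}{16} + 13776\right) - 4423 = \frac{220945}{16} - 4423 = \frac{150177}{16}$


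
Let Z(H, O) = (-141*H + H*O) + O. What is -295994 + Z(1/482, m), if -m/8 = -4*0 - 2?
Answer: -142661521/482 ≈ -2.9598e+5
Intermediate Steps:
m = 16 (m = -8*(-4*0 - 2) = -8*(0 - 2) = -8*(-2) = 16)
Z(H, O) = O - 141*H + H*O
-295994 + Z(1/482, m) = -295994 + (16 - 141/482 + 16/482) = -295994 + (16 - 141*1/482 + (1/482)*16) = -295994 + (16 - 141/482 + 8/241) = -295994 + 7587/482 = -142661521/482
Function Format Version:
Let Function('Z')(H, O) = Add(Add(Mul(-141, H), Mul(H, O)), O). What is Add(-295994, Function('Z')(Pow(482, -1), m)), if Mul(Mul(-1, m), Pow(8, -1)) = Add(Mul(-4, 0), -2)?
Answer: Rational(-142661521, 482) ≈ -2.9598e+5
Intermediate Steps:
m = 16 (m = Mul(-8, Add(Mul(-4, 0), -2)) = Mul(-8, Add(0, -2)) = Mul(-8, -2) = 16)
Function('Z')(H, O) = Add(O, Mul(-141, H), Mul(H, O))
Add(-295994, Function('Z')(Pow(482, -1), m)) = Add(-295994, Add(16, Mul(-141, Pow(482, -1)), Mul(Pow(482, -1), 16))) = Add(-295994, Add(16, Mul(-141, Rational(1, 482)), Mul(Rational(1, 482), 16))) = Add(-295994, Add(16, Rational(-141, 482), Rational(8, 241))) = Add(-295994, Rational(7587, 482)) = Rational(-142661521, 482)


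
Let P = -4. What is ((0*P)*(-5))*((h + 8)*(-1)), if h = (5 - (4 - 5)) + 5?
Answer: 0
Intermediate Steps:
h = 11 (h = (5 - 1*(-1)) + 5 = (5 + 1) + 5 = 6 + 5 = 11)
((0*P)*(-5))*((h + 8)*(-1)) = ((0*(-4))*(-5))*((11 + 8)*(-1)) = (0*(-5))*(19*(-1)) = 0*(-19) = 0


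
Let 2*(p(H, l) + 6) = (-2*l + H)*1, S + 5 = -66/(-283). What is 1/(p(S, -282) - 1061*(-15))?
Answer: 566/9162757 ≈ 6.1772e-5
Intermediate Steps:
S = -1349/283 (S = -5 - 66/(-283) = -5 - 66*(-1/283) = -5 + 66/283 = -1349/283 ≈ -4.7668)
p(H, l) = -6 + H/2 - l (p(H, l) = -6 + ((-2*l + H)*1)/2 = -6 + ((H - 2*l)*1)/2 = -6 + (H - 2*l)/2 = -6 + (H/2 - l) = -6 + H/2 - l)
1/(p(S, -282) - 1061*(-15)) = 1/((-6 + (½)*(-1349/283) - 1*(-282)) - 1061*(-15)) = 1/((-6 - 1349/566 + 282) + 15915) = 1/(154867/566 + 15915) = 1/(9162757/566) = 566/9162757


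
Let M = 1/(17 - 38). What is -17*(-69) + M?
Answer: 24632/21 ≈ 1173.0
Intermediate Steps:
M = -1/21 (M = 1/(-21) = -1/21 ≈ -0.047619)
-17*(-69) + M = -17*(-69) - 1/21 = 1173 - 1/21 = 24632/21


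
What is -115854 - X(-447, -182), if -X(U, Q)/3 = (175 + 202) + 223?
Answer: -114054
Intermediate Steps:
X(U, Q) = -1800 (X(U, Q) = -3*((175 + 202) + 223) = -3*(377 + 223) = -3*600 = -1800)
-115854 - X(-447, -182) = -115854 - 1*(-1800) = -115854 + 1800 = -114054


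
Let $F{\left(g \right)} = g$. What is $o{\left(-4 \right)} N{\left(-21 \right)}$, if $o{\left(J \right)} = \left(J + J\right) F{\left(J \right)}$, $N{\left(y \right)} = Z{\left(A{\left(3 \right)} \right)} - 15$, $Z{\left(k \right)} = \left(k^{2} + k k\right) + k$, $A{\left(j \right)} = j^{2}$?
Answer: $4992$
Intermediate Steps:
$Z{\left(k \right)} = k + 2 k^{2}$ ($Z{\left(k \right)} = \left(k^{2} + k^{2}\right) + k = 2 k^{2} + k = k + 2 k^{2}$)
$N{\left(y \right)} = 156$ ($N{\left(y \right)} = 3^{2} \left(1 + 2 \cdot 3^{2}\right) - 15 = 9 \left(1 + 2 \cdot 9\right) - 15 = 9 \left(1 + 18\right) - 15 = 9 \cdot 19 - 15 = 171 - 15 = 156$)
$o{\left(J \right)} = 2 J^{2}$ ($o{\left(J \right)} = \left(J + J\right) J = 2 J J = 2 J^{2}$)
$o{\left(-4 \right)} N{\left(-21 \right)} = 2 \left(-4\right)^{2} \cdot 156 = 2 \cdot 16 \cdot 156 = 32 \cdot 156 = 4992$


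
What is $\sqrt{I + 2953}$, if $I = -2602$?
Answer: $3 \sqrt{39} \approx 18.735$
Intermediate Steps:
$\sqrt{I + 2953} = \sqrt{-2602 + 2953} = \sqrt{351} = 3 \sqrt{39}$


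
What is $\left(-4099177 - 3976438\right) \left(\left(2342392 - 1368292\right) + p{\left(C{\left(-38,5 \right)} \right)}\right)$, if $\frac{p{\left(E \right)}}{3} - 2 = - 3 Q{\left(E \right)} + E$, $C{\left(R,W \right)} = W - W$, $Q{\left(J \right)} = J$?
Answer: $-7866505025190$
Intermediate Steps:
$C{\left(R,W \right)} = 0$
$p{\left(E \right)} = 6 - 6 E$ ($p{\left(E \right)} = 6 + 3 \left(- 3 E + E\right) = 6 + 3 \left(- 2 E\right) = 6 - 6 E$)
$\left(-4099177 - 3976438\right) \left(\left(2342392 - 1368292\right) + p{\left(C{\left(-38,5 \right)} \right)}\right) = \left(-4099177 - 3976438\right) \left(\left(2342392 - 1368292\right) + \left(6 - 0\right)\right) = - 8075615 \left(974100 + \left(6 + 0\right)\right) = - 8075615 \left(974100 + 6\right) = \left(-8075615\right) 974106 = -7866505025190$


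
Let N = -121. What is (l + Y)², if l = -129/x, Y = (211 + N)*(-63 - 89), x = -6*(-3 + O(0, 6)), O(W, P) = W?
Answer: 6744187129/36 ≈ 1.8734e+8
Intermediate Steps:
x = 18 (x = -6*(-3 + 0) = -6*(-3) = 18)
Y = -13680 (Y = (211 - 121)*(-63 - 89) = 90*(-152) = -13680)
l = -43/6 (l = -129/18 = -129*1/18 = -43/6 ≈ -7.1667)
(l + Y)² = (-43/6 - 13680)² = (-82123/6)² = 6744187129/36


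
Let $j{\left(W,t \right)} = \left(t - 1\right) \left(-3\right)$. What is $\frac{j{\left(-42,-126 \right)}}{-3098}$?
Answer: $- \frac{381}{3098} \approx -0.12298$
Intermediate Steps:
$j{\left(W,t \right)} = 3 - 3 t$ ($j{\left(W,t \right)} = \left(-1 + t\right) \left(-3\right) = 3 - 3 t$)
$\frac{j{\left(-42,-126 \right)}}{-3098} = \frac{3 - -378}{-3098} = \left(3 + 378\right) \left(- \frac{1}{3098}\right) = 381 \left(- \frac{1}{3098}\right) = - \frac{381}{3098}$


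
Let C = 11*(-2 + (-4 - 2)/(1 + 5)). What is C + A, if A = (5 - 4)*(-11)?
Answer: -44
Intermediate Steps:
C = -33 (C = 11*(-2 - 6/6) = 11*(-2 - 6*⅙) = 11*(-2 - 1) = 11*(-3) = -33)
A = -11 (A = 1*(-11) = -11)
C + A = -33 - 11 = -44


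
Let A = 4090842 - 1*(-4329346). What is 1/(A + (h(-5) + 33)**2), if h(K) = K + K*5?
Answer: 1/8420197 ≈ 1.1876e-7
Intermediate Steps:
h(K) = 6*K (h(K) = K + 5*K = 6*K)
A = 8420188 (A = 4090842 + 4329346 = 8420188)
1/(A + (h(-5) + 33)**2) = 1/(8420188 + (6*(-5) + 33)**2) = 1/(8420188 + (-30 + 33)**2) = 1/(8420188 + 3**2) = 1/(8420188 + 9) = 1/8420197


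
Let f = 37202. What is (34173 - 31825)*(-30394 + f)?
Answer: 15985184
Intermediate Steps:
(34173 - 31825)*(-30394 + f) = (34173 - 31825)*(-30394 + 37202) = 2348*6808 = 15985184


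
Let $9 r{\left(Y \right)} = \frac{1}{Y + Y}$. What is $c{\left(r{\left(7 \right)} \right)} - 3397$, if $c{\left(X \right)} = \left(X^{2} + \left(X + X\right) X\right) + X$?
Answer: $- \frac{17976881}{5292} \approx -3397.0$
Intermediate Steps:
$r{\left(Y \right)} = \frac{1}{18 Y}$ ($r{\left(Y \right)} = \frac{1}{9 \left(Y + Y\right)} = \frac{1}{9 \cdot 2 Y} = \frac{\frac{1}{2} \frac{1}{Y}}{9} = \frac{1}{18 Y}$)
$c{\left(X \right)} = X + 3 X^{2}$ ($c{\left(X \right)} = \left(X^{2} + 2 X X\right) + X = \left(X^{2} + 2 X^{2}\right) + X = 3 X^{2} + X = X + 3 X^{2}$)
$c{\left(r{\left(7 \right)} \right)} - 3397 = \frac{1}{18 \cdot 7} \left(1 + 3 \frac{1}{18 \cdot 7}\right) - 3397 = \frac{1}{18} \cdot \frac{1}{7} \left(1 + 3 \cdot \frac{1}{18} \cdot \frac{1}{7}\right) - 3397 = \frac{1 + 3 \cdot \frac{1}{126}}{126} - 3397 = \frac{1 + \frac{1}{42}}{126} - 3397 = \frac{1}{126} \cdot \frac{43}{42} - 3397 = \frac{43}{5292} - 3397 = - \frac{17976881}{5292}$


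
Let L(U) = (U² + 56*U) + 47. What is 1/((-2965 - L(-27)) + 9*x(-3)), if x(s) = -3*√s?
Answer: I/(3*(-743*I + 9*√3)) ≈ -0.00044843 + 9.4083e-6*I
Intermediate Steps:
L(U) = 47 + U² + 56*U
1/((-2965 - L(-27)) + 9*x(-3)) = 1/((-2965 - (47 + (-27)² + 56*(-27))) + 9*(-3*I*√3)) = 1/((-2965 - (47 + 729 - 1512)) + 9*(-3*I*√3)) = 1/((-2965 - 1*(-736)) + 9*(-3*I*√3)) = 1/((-2965 + 736) - 27*I*√3) = 1/(-2229 - 27*I*√3)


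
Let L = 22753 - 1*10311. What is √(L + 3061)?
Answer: √15503 ≈ 124.51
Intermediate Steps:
L = 12442 (L = 22753 - 10311 = 12442)
√(L + 3061) = √(12442 + 3061) = √15503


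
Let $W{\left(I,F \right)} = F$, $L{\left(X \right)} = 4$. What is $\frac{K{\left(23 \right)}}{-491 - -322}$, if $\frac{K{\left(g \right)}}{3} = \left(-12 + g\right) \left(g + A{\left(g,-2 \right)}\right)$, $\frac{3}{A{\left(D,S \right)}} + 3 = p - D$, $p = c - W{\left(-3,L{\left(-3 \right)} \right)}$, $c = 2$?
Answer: $- \frac{21153}{4732} \approx -4.4702$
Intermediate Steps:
$p = -2$ ($p = 2 - 4 = -2$)
$A{\left(D,S \right)} = \frac{3}{-5 - D}$ ($A{\left(D,S \right)} = \frac{3}{-3 - \left(2 + D\right)} = \frac{3}{-5 - D}$)
$K{\left(g \right)} = 3 \left(-12 + g\right) \left(g - \frac{3}{5 + g}\right)$
$\frac{K{\left(23 \right)}}{-491 - -322} = \frac{3 \frac{1}{5 + 23} \left(36 - 69 + 23 \left(-12 + 23\right) \left(5 + 23\right)\right)}{-491 - -322} = \frac{3 \cdot \frac{1}{28} \left(36 - 69 + 23 \cdot 11 \cdot 28\right)}{-491 + 322} = \frac{3 \cdot \frac{1}{28} \left(36 - 69 + 7084\right)}{-169} = 3 \cdot \frac{1}{28} \cdot 7051 \left(- \frac{1}{169}\right) = \frac{21153}{28} \left(- \frac{1}{169}\right) = - \frac{21153}{4732}$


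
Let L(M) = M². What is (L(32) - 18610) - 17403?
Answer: -34989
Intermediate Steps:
(L(32) - 18610) - 17403 = (32² - 18610) - 17403 = (1024 - 18610) - 17403 = -17586 - 17403 = -34989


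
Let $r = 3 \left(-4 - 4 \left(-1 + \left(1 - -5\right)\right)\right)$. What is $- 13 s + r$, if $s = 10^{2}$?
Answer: $-1372$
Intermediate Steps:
$s = 100$
$r = -72$ ($r = 3 \left(-4 - 4 \left(-1 + \left(1 + 5\right)\right)\right) = 3 \left(-4 - 4 \left(-1 + 6\right)\right) = 3 \left(-4 - 20\right) = 3 \left(-24\right) = -72$)
$- 13 s + r = \left(-13\right) 100 - 72 = -1300 - 72 = -1372$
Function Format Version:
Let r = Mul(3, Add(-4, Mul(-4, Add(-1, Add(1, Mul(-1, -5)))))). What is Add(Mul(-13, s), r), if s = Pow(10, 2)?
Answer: -1372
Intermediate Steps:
s = 100
r = -72 (r = Mul(3, Add(-4, Mul(-4, Add(-1, Add(1, 5))))) = Mul(3, Add(-4, Mul(-4, Add(-1, 6)))) = Mul(3, Add(-4, Mul(-4, 5))) = Mul(3, Add(-4, -20)) = Mul(3, -24) = -72)
Add(Mul(-13, s), r) = Add(Mul(-13, 100), -72) = Add(-1300, -72) = -1372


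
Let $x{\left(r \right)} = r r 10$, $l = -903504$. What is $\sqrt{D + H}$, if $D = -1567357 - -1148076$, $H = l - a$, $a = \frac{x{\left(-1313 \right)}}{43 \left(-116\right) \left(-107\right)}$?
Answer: $\frac{25 i \sqrt{150723268274006}}{266858} \approx 1150.1 i$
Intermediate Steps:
$x{\left(r \right)} = 10 r^{2}$ ($x{\left(r \right)} = r^{2} \cdot 10 = 10 r^{2}$)
$a = \frac{8619845}{266858}$ ($a = \frac{10 \left(-1313\right)^{2}}{43 \left(-116\right) \left(-107\right)} = \frac{10 \cdot 1723969}{\left(-4988\right) \left(-107\right)} = \frac{17239690}{533716} = 17239690 \cdot \frac{1}{533716} = \frac{8619845}{266858} \approx 32.301$)
$H = - \frac{241115890277}{266858}$ ($H = -903504 - \frac{8619845}{266858} = - \frac{241115890277}{266858} \approx -9.0354 \cdot 10^{5}$)
$D = -419281$ ($D = -1567357 + 1148076 = -419281$)
$\sqrt{D + H} = \sqrt{-419281 - \frac{241115890277}{266858}} = \sqrt{- \frac{353004379375}{266858}} = \frac{25 i \sqrt{150723268274006}}{266858}$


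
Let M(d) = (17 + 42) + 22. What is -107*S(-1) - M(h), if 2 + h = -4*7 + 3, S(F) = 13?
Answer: -1472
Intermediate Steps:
h = -27 (h = -2 + (-4*7 + 3) = -2 + (-28 + 3) = -2 - 25 = -27)
M(d) = 81 (M(d) = 59 + 22 = 81)
-107*S(-1) - M(h) = -107*13 - 1*81 = -1391 - 81 = -1472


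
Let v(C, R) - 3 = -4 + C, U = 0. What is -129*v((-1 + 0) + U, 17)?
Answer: 258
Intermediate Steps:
v(C, R) = -1 + C (v(C, R) = 3 + (-4 + C) = -1 + C)
-129*v((-1 + 0) + U, 17) = -129*(-1 + ((-1 + 0) + 0)) = -129*(-1 + (-1 + 0)) = -129*(-1 - 1) = -129*(-2) = 258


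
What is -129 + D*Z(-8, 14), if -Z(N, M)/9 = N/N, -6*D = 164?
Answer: 117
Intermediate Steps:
D = -82/3 (D = -⅙*164 = -82/3 ≈ -27.333)
Z(N, M) = -9 (Z(N, M) = -9*N/N = -9*1 = -9)
-129 + D*Z(-8, 14) = -129 - 82/3*(-9) = -129 + 246 = 117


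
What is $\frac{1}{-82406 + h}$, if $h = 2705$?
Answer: $- \frac{1}{79701} \approx -1.2547 \cdot 10^{-5}$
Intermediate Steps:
$\frac{1}{-82406 + h} = \frac{1}{-82406 + 2705} = \frac{1}{-79701} = - \frac{1}{79701}$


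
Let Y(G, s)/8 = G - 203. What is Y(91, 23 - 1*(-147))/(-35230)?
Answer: 448/17615 ≈ 0.025433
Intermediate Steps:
Y(G, s) = -1624 + 8*G (Y(G, s) = 8*(G - 203) = 8*(-203 + G) = -1624 + 8*G)
Y(91, 23 - 1*(-147))/(-35230) = (-1624 + 8*91)/(-35230) = (-1624 + 728)*(-1/35230) = -896*(-1/35230) = 448/17615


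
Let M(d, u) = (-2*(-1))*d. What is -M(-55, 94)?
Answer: 110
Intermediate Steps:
M(d, u) = 2*d
-M(-55, 94) = -2*(-55) = -1*(-110) = 110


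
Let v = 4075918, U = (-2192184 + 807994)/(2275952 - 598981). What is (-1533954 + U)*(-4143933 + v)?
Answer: 174961633477994860/1676971 ≈ 1.0433e+11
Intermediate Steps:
U = -1384190/1676971 ≈ -0.82541
(-1533954 + U)*(-4143933 + v) = (-1533954 - 1384190/1676971)*(-4143933 + 4075918) = -2572397757524/1676971*(-68015) = 174961633477994860/1676971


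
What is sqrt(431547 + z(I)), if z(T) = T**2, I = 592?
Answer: sqrt(782011) ≈ 884.31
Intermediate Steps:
sqrt(431547 + z(I)) = sqrt(431547 + 592**2) = sqrt(431547 + 350464) = sqrt(782011)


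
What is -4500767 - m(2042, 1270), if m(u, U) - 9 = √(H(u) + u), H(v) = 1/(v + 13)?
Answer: -4500776 - 7*√175988145/2055 ≈ -4.5008e+6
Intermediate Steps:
H(v) = 1/(13 + v)
m(u, U) = 9 + √(u + 1/(13 + u)) (m(u, U) = 9 + √(1/(13 + u) + u) = 9 + √(u + 1/(13 + u)))
-4500767 - m(2042, 1270) = -4500767 - (9 + √((1 + 2042*(13 + 2042))/(13 + 2042))) = -4500767 - (9 + √((1 + 2042*2055)/2055)) = -4500767 - (9 + √((1 + 4196310)/2055)) = -4500767 - (9 + √((1/2055)*4196311)) = -4500767 - (9 + √(4196311/2055)) = -4500767 - (9 + 7*√175988145/2055) = -4500767 + (-9 - 7*√175988145/2055) = -4500776 - 7*√175988145/2055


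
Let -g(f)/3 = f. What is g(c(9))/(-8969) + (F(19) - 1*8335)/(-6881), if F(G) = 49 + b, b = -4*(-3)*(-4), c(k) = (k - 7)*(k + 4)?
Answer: 75284364/61715689 ≈ 1.2199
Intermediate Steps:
c(k) = (-7 + k)*(4 + k)
b = -48 (b = 12*(-4) = -48)
F(G) = 1 (F(G) = 49 - 48 = 1)
g(f) = -3*f
g(c(9))/(-8969) + (F(19) - 1*8335)/(-6881) = -3*(-28 + 9² - 3*9)/(-8969) + (1 - 1*8335)/(-6881) = -3*(-28 + 81 - 27)*(-1/8969) + (1 - 8335)*(-1/6881) = -3*26*(-1/8969) - 8334*(-1/6881) = -78*(-1/8969) + 8334/6881 = 78/8969 + 8334/6881 = 75284364/61715689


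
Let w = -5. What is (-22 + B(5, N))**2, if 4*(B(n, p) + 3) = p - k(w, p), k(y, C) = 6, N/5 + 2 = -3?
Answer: 17161/16 ≈ 1072.6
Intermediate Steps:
N = -25 (N = -10 + 5*(-3) = -10 - 15 = -25)
B(n, p) = -9/2 + p/4 (B(n, p) = -3 + (p - 1*6)/4 = -3 + (p - 6)/4 = -3 + (-6 + p)/4 = -3 + (-3/2 + p/4) = -9/2 + p/4)
(-22 + B(5, N))**2 = (-22 + (-9/2 + (1/4)*(-25)))**2 = (-22 + (-9/2 - 25/4))**2 = (-22 - 43/4)**2 = (-131/4)**2 = 17161/16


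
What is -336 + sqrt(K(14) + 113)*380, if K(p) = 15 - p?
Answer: -336 + 380*sqrt(114) ≈ 3721.3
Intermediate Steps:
-336 + sqrt(K(14) + 113)*380 = -336 + sqrt((15 - 1*14) + 113)*380 = -336 + sqrt((15 - 14) + 113)*380 = -336 + sqrt(1 + 113)*380 = -336 + sqrt(114)*380 = -336 + 380*sqrt(114)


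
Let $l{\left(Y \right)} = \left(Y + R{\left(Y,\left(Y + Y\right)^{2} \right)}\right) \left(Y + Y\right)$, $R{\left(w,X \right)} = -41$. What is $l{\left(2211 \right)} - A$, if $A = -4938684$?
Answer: $14534424$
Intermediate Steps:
$l{\left(Y \right)} = 2 Y \left(-41 + Y\right)$ ($l{\left(Y \right)} = \left(Y - 41\right) \left(Y + Y\right) = \left(-41 + Y\right) 2 Y = 2 Y \left(-41 + Y\right)$)
$l{\left(2211 \right)} - A = 2 \cdot 2211 \left(-41 + 2211\right) - -4938684 = 2 \cdot 2211 \cdot 2170 + 4938684 = 9595740 + 4938684 = 14534424$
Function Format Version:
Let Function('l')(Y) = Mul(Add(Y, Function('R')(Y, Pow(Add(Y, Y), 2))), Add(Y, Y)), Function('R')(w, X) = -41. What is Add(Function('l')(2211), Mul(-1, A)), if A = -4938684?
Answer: 14534424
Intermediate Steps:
Function('l')(Y) = Mul(2, Y, Add(-41, Y)) (Function('l')(Y) = Mul(Add(Y, -41), Add(Y, Y)) = Mul(Add(-41, Y), Mul(2, Y)) = Mul(2, Y, Add(-41, Y)))
Add(Function('l')(2211), Mul(-1, A)) = Add(Mul(2, 2211, Add(-41, 2211)), Mul(-1, -4938684)) = Add(Mul(2, 2211, 2170), 4938684) = Add(9595740, 4938684) = 14534424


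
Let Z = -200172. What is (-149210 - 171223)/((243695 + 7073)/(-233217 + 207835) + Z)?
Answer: 9523689/5949668 ≈ 1.6007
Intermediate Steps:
(-149210 - 171223)/((243695 + 7073)/(-233217 + 207835) + Z) = (-149210 - 171223)/((243695 + 7073)/(-233217 + 207835) - 200172) = -320433/(250768/(-25382) - 200172) = -320433/(250768*(-1/25382) - 200172) = -320433/(-17912/1813 - 200172) = -320433/(-362929748/1813) = -320433*(-1813/362929748) = 9523689/5949668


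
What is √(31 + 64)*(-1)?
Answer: -√95 ≈ -9.7468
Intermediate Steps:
√(31 + 64)*(-1) = √95*(-1) = -√95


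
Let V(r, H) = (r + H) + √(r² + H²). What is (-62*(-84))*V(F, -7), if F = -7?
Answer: -72912 + 36456*√2 ≈ -21355.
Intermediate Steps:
V(r, H) = H + r + √(H² + r²) (V(r, H) = (H + r) + √(H² + r²) = H + r + √(H² + r²))
(-62*(-84))*V(F, -7) = (-62*(-84))*(-7 - 7 + √((-7)² + (-7)²)) = 5208*(-7 - 7 + √(49 + 49)) = 5208*(-7 - 7 + √98) = 5208*(-7 - 7 + 7*√2) = 5208*(-14 + 7*√2) = -72912 + 36456*√2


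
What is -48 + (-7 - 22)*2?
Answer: -106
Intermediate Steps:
-48 + (-7 - 22)*2 = -48 - 29*2 = -48 - 58 = -106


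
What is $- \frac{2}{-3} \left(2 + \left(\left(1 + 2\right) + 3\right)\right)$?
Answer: $\frac{16}{3} \approx 5.3333$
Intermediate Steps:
$- \frac{2}{-3} \left(2 + \left(\left(1 + 2\right) + 3\right)\right) = \left(-2\right) \left(- \frac{1}{3}\right) \left(2 + \left(3 + 3\right)\right) = \frac{2 \left(2 + 6\right)}{3} = \frac{2}{3} \cdot 8 = \frac{16}{3}$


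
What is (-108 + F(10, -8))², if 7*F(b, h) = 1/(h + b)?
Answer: 2283121/196 ≈ 11649.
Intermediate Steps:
F(b, h) = 1/(7*(b + h)) (F(b, h) = 1/(7*(h + b)) = 1/(7*(b + h)))
(-108 + F(10, -8))² = (-108 + 1/(7*(10 - 8)))² = (-108 + (⅐)/2)² = (-108 + (⅐)*(½))² = (-108 + 1/14)² = (-1511/14)² = 2283121/196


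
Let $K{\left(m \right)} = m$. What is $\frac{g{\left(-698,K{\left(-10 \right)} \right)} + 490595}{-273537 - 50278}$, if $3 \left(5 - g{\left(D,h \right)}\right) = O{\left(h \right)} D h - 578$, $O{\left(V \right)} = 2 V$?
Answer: $- \frac{537326}{323815} \approx -1.6594$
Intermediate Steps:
$g{\left(D,h \right)} = \frac{593}{3} - \frac{2 D h^{2}}{3}$ ($g{\left(D,h \right)} = 5 - \frac{2 h D h - 578}{3} = 5 - \frac{2 D h h - 578}{3} = 5 - \frac{2 D h^{2} - 578}{3} = 5 - \frac{-578 + 2 D h^{2}}{3} = 5 - \left(- \frac{578}{3} + \frac{2 D h^{2}}{3}\right) = \frac{593}{3} - \frac{2 D h^{2}}{3}$)
$\frac{g{\left(-698,K{\left(-10 \right)} \right)} + 490595}{-273537 - 50278} = \frac{\left(\frac{593}{3} - - \frac{1396 \left(-10\right)^{2}}{3}\right) + 490595}{-273537 - 50278} = \frac{\left(\frac{593}{3} - \left(- \frac{1396}{3}\right) 100\right) + 490595}{-323815} = \left(\left(\frac{593}{3} + \frac{139600}{3}\right) + 490595\right) \left(- \frac{1}{323815}\right) = \left(46731 + 490595\right) \left(- \frac{1}{323815}\right) = 537326 \left(- \frac{1}{323815}\right) = - \frac{537326}{323815}$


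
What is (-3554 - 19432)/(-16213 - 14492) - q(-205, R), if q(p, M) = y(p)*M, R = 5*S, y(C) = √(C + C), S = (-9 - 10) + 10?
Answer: 7662/10235 + 45*I*√410 ≈ 0.74861 + 911.18*I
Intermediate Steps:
S = -9 (S = -19 + 10 = -9)
y(C) = √2*√C (y(C) = √(2*C) = √2*√C)
R = -45 (R = 5*(-9) = -45)
q(p, M) = M*√2*√p (q(p, M) = (√2*√p)*M = M*√2*√p)
(-3554 - 19432)/(-16213 - 14492) - q(-205, R) = (-3554 - 19432)/(-16213 - 14492) - (-45)*√2*√(-205) = -22986/(-30705) - (-45)*√2*I*√205 = -22986*(-1/30705) - (-45)*I*√410 = 7662/10235 + 45*I*√410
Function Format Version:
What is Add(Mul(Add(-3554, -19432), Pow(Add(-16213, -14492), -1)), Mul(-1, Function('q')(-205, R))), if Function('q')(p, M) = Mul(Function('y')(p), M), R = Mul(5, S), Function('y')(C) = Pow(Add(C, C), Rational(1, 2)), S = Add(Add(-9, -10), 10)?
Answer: Add(Rational(7662, 10235), Mul(45, I, Pow(410, Rational(1, 2)))) ≈ Add(0.74861, Mul(911.18, I))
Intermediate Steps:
S = -9 (S = Add(-19, 10) = -9)
Function('y')(C) = Mul(Pow(2, Rational(1, 2)), Pow(C, Rational(1, 2))) (Function('y')(C) = Pow(Mul(2, C), Rational(1, 2)) = Mul(Pow(2, Rational(1, 2)), Pow(C, Rational(1, 2))))
R = -45 (R = Mul(5, -9) = -45)
Function('q')(p, M) = Mul(M, Pow(2, Rational(1, 2)), Pow(p, Rational(1, 2))) (Function('q')(p, M) = Mul(Mul(Pow(2, Rational(1, 2)), Pow(p, Rational(1, 2))), M) = Mul(M, Pow(2, Rational(1, 2)), Pow(p, Rational(1, 2))))
Add(Mul(Add(-3554, -19432), Pow(Add(-16213, -14492), -1)), Mul(-1, Function('q')(-205, R))) = Add(Mul(Add(-3554, -19432), Pow(Add(-16213, -14492), -1)), Mul(-1, Mul(-45, Pow(2, Rational(1, 2)), Pow(-205, Rational(1, 2))))) = Add(Mul(-22986, Pow(-30705, -1)), Mul(-1, Mul(-45, Pow(2, Rational(1, 2)), Mul(I, Pow(205, Rational(1, 2)))))) = Add(Mul(-22986, Rational(-1, 30705)), Mul(-1, Mul(-45, I, Pow(410, Rational(1, 2))))) = Add(Rational(7662, 10235), Mul(45, I, Pow(410, Rational(1, 2))))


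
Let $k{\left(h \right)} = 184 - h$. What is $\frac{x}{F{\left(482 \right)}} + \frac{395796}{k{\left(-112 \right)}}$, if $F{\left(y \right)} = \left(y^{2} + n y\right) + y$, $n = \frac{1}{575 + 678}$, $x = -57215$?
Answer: $\frac{2885875148437}{2158627360} \approx 1336.9$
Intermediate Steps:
$n = \frac{1}{1253} \approx 0.00079808$
$F{\left(y \right)} = y^{2} + \frac{1254 y}{1253}$ ($F{\left(y \right)} = \left(y^{2} + \frac{y}{1253}\right) + y = y^{2} + \frac{1254 y}{1253}$)
$\frac{x}{F{\left(482 \right)}} + \frac{395796}{k{\left(-112 \right)}} = - \frac{57215}{\frac{1}{1253} \cdot 482 \left(1254 + 1253 \cdot 482\right)} + \frac{395796}{184 - -112} = - \frac{57215}{\frac{1}{1253} \cdot 482 \left(1254 + 603946\right)} + \frac{395796}{184 + 112} = - \frac{57215}{\frac{1}{1253} \cdot 482 \cdot 605200} + \frac{395796}{296} = - \frac{57215}{\frac{291706400}{1253}} + 395796 \cdot \frac{1}{296} = \left(-57215\right) \frac{1253}{291706400} + \frac{98949}{74} = - \frac{14338079}{58341280} + \frac{98949}{74} = \frac{2885875148437}{2158627360}$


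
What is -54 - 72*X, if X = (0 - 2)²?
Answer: -342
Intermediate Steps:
X = 4 (X = (-2)² = 4)
-54 - 72*X = -54 - 72*4 = -54 - 288 = -342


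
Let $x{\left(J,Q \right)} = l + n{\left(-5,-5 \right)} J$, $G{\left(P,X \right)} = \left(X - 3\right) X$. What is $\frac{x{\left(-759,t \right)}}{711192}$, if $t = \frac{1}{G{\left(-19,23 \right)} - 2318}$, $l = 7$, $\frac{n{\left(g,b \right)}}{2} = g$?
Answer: $\frac{7597}{711192} \approx 0.010682$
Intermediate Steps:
$n{\left(g,b \right)} = 2 g$
$G{\left(P,X \right)} = X \left(-3 + X\right)$ ($G{\left(P,X \right)} = \left(-3 + X\right) X = X \left(-3 + X\right)$)
$t = - \frac{1}{1858}$ ($t = \frac{1}{23 \left(-3 + 23\right) - 2318} = \frac{1}{23 \cdot 20 - 2318} = \frac{1}{460 - 2318} = \frac{1}{-1858} = - \frac{1}{1858} \approx -0.00053821$)
$x{\left(J,Q \right)} = 7 - 10 J$ ($x{\left(J,Q \right)} = 7 + 2 \left(-5\right) J = 7 - 10 J$)
$\frac{x{\left(-759,t \right)}}{711192} = \frac{7 - -7590}{711192} = \left(7 + 7590\right) \frac{1}{711192} = 7597 \cdot \frac{1}{711192} = \frac{7597}{711192}$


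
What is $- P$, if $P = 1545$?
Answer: $-1545$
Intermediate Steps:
$- P = \left(-1\right) 1545 = -1545$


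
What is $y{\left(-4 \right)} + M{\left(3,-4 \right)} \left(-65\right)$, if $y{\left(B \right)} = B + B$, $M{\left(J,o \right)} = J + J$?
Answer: $-398$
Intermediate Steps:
$M{\left(J,o \right)} = 2 J$
$y{\left(B \right)} = 2 B$
$y{\left(-4 \right)} + M{\left(3,-4 \right)} \left(-65\right) = 2 \left(-4\right) + 2 \cdot 3 \left(-65\right) = -8 + 6 \left(-65\right) = -8 - 390 = -398$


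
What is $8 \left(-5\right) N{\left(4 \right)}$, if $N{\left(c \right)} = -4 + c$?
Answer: $0$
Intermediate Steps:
$8 \left(-5\right) N{\left(4 \right)} = 8 \left(-5\right) \left(-4 + 4\right) = \left(-40\right) 0 = 0$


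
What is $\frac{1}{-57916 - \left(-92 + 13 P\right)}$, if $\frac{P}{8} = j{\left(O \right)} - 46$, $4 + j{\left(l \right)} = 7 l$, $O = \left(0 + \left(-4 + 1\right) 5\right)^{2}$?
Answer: $- \frac{1}{216424} \approx -4.6206 \cdot 10^{-6}$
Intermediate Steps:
$O = 225$ ($O = \left(0 - 15\right)^{2} = \left(-15\right)^{2} = 225$)
$j{\left(l \right)} = -4 + 7 l$
$P = 12200$ ($P = 8 \left(\left(-4 + 7 \cdot 225\right) - 46\right) = 8 \left(\left(-4 + 1575\right) - 46\right) = 8 \left(1571 - 46\right) = 8 \cdot 1525 = 12200$)
$\frac{1}{-57916 - \left(-92 + 13 P\right)} = \frac{1}{-57916 - 158508} = \frac{1}{-216424} = - \frac{1}{216424}$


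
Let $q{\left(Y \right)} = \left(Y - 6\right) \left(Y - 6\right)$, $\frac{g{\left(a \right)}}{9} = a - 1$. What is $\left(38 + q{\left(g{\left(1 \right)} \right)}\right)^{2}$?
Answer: $5476$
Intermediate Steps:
$g{\left(a \right)} = -9 + 9 a$ ($g{\left(a \right)} = 9 \left(a - 1\right) = 9 \left(-1 + a\right) = -9 + 9 a$)
$q{\left(Y \right)} = \left(-6 + Y\right)^{2}$ ($q{\left(Y \right)} = \left(-6 + Y\right) \left(-6 + Y\right) = \left(-6 + Y\right)^{2}$)
$\left(38 + q{\left(g{\left(1 \right)} \right)}\right)^{2} = \left(38 + \left(-6 + \left(-9 + 9 \cdot 1\right)\right)^{2}\right)^{2} = \left(38 + \left(-6 + \left(-9 + 9\right)\right)^{2}\right)^{2} = \left(38 + \left(-6 + 0\right)^{2}\right)^{2} = \left(38 + \left(-6\right)^{2}\right)^{2} = \left(38 + 36\right)^{2} = 74^{2} = 5476$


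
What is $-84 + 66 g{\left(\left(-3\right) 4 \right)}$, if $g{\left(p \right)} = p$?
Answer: $-876$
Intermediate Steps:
$-84 + 66 g{\left(\left(-3\right) 4 \right)} = -84 + 66 \left(\left(-3\right) 4\right) = -84 + 66 \left(-12\right) = -84 - 792 = -876$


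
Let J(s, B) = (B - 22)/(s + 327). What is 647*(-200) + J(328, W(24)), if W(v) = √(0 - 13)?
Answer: -84757022/655 + I*√13/655 ≈ -1.294e+5 + 0.0055047*I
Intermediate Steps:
W(v) = I*√13 (W(v) = √(-13) = I*√13)
J(s, B) = (-22 + B)/(327 + s)
647*(-200) + J(328, W(24)) = 647*(-200) + (-22 + I*√13)/(327 + 328) = -129400 + (-22 + I*√13)/655 = -129400 + (-22/655 + I*√13/655) = -84757022/655 + I*√13/655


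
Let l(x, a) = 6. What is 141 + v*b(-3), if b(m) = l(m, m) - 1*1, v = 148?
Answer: 881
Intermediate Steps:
b(m) = 5 (b(m) = 6 - 1*1 = 6 - 1 = 5)
141 + v*b(-3) = 141 + 148*5 = 141 + 740 = 881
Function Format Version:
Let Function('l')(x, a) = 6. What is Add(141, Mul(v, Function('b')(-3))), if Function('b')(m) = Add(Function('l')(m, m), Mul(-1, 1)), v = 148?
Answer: 881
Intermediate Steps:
Function('b')(m) = 5 (Function('b')(m) = Add(6, Mul(-1, 1)) = Add(6, -1) = 5)
Add(141, Mul(v, Function('b')(-3))) = Add(141, Mul(148, 5)) = Add(141, 740) = 881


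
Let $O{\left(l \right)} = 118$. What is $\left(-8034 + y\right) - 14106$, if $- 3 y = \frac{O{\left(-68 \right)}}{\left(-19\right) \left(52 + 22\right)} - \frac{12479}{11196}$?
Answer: $- \frac{522768305659}{23612364} \approx -22140.0$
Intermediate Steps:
$y = \frac{9433301}{23612364}$ ($y = - \frac{\frac{118}{\left(-19\right) \left(52 + 22\right)} - \frac{12479}{11196}}{3} = - \frac{\frac{118}{\left(-19\right) 74} - \frac{12479}{11196}}{3} = - \frac{\frac{118}{-1406} - \frac{12479}{11196}}{3} = - \frac{118 \left(- \frac{1}{1406}\right) - \frac{12479}{11196}}{3} = - \frac{- \frac{59}{703} - \frac{12479}{11196}}{3} = \left(- \frac{1}{3}\right) \left(- \frac{9433301}{7870788}\right) = \frac{9433301}{23612364} \approx 0.39951$)
$\left(-8034 + y\right) - 14106 = \left(-8034 + \frac{9433301}{23612364}\right) - 14106 = - \frac{189692299075}{23612364} - 14106 = - \frac{522768305659}{23612364}$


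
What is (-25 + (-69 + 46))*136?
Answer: -6528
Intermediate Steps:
(-25 + (-69 + 46))*136 = (-25 - 23)*136 = -48*136 = -6528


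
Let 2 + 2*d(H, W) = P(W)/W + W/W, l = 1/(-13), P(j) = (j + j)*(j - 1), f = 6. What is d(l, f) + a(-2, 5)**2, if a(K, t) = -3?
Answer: 27/2 ≈ 13.500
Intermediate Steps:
P(j) = 2*j*(-1 + j) (P(j) = (2*j)*(-1 + j) = 2*j*(-1 + j))
l = -1/13 ≈ -0.076923
d(H, W) = -3/2 + W (d(H, W) = -1 + ((2*W*(-1 + W))/W + W/W)/2 = -1 + ((-2 + 2*W) + 1)/2 = -1 + (-1 + 2*W)/2 = -1 + (-1/2 + W) = -3/2 + W)
d(l, f) + a(-2, 5)**2 = (-3/2 + 6) + (-3)**2 = 9/2 + 9 = 27/2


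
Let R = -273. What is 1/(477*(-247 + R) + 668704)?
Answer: 1/420664 ≈ 2.3772e-6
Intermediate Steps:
1/(477*(-247 + R) + 668704) = 1/(477*(-247 - 273) + 668704) = 1/(477*(-520) + 668704) = 1/(-248040 + 668704) = 1/420664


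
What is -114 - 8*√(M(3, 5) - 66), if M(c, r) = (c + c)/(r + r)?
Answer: -114 - 8*I*√1635/5 ≈ -114.0 - 64.696*I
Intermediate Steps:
M(c, r) = c/r (M(c, r) = (2*c)/((2*r)) = (2*c)*(1/(2*r)) = c/r)
-114 - 8*√(M(3, 5) - 66) = -114 - 8*√(3/5 - 66) = -114 - 8*√(3*(⅕) - 66) = -114 - 8*√(⅗ - 66) = -114 - 8*I*√1635/5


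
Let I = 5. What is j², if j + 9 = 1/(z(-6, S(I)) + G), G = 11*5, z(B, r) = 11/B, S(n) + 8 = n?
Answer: 8208225/101761 ≈ 80.662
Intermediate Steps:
S(n) = -8 + n
G = 55
j = -2865/319 (j = -9 + 1/(11/(-6) + 55) = -9 + 1/(11*(-⅙) + 55) = -9 + 1/(-11/6 + 55) = -9 + 1/(319/6) = -9 + 6/319 = -2865/319 ≈ -8.9812)
j² = (-2865/319)² = 8208225/101761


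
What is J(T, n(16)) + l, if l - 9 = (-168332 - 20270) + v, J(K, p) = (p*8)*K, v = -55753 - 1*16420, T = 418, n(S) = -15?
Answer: -310926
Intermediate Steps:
v = -72173 (v = -55753 - 16420 = -72173)
J(K, p) = 8*K*p (J(K, p) = (8*p)*K = 8*K*p)
l = -260766 (l = 9 + ((-168332 - 20270) - 72173) = 9 + (-188602 - 72173) = 9 - 260775 = -260766)
J(T, n(16)) + l = 8*418*(-15) - 260766 = -50160 - 260766 = -310926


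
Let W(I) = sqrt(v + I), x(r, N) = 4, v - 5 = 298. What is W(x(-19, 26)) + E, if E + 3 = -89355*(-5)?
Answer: 446772 + sqrt(307) ≈ 4.4679e+5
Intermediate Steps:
v = 303 (v = 5 + 298 = 303)
E = 446772 (E = -3 - 89355*(-5) = -3 + 446775 = 446772)
W(I) = sqrt(303 + I)
W(x(-19, 26)) + E = sqrt(303 + 4) + 446772 = sqrt(307) + 446772 = 446772 + sqrt(307)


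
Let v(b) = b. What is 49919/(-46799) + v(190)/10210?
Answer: -50078118/47781779 ≈ -1.0481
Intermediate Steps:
49919/(-46799) + v(190)/10210 = 49919/(-46799) + 190/10210 = 49919*(-1/46799) + 190*(1/10210) = -49919/46799 + 19/1021 = -50078118/47781779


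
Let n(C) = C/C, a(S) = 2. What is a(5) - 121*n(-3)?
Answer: -119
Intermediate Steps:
n(C) = 1
a(5) - 121*n(-3) = 2 - 121*1 = 2 - 121 = -119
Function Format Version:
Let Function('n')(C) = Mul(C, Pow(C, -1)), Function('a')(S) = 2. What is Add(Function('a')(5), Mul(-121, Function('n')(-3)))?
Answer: -119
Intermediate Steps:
Function('n')(C) = 1
Add(Function('a')(5), Mul(-121, Function('n')(-3))) = Add(2, Mul(-121, 1)) = Add(2, -121) = -119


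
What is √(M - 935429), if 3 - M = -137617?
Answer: I*√797809 ≈ 893.2*I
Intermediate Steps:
M = 137620 (M = 3 - 1*(-137617) = 3 + 137617 = 137620)
√(M - 935429) = √(137620 - 935429) = √(-797809) = I*√797809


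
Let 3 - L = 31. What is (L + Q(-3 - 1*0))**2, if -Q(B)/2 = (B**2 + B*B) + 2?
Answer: 4624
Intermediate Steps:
L = -28 (L = 3 - 1*31 = 3 - 31 = -28)
Q(B) = -4 - 4*B**2 (Q(B) = -2*((B**2 + B*B) + 2) = -2*((B**2 + B**2) + 2) = -2*(2*B**2 + 2) = -2*(2 + 2*B**2) = -4 - 4*B**2)
(L + Q(-3 - 1*0))**2 = (-28 + (-4 - 4*(-3 - 1*0)**2))**2 = (-28 + (-4 - 4*(-3 + 0)**2))**2 = (-28 + (-4 - 4*(-3)**2))**2 = (-28 + (-4 - 4*9))**2 = (-28 + (-4 - 36))**2 = (-28 - 40)**2 = (-68)**2 = 4624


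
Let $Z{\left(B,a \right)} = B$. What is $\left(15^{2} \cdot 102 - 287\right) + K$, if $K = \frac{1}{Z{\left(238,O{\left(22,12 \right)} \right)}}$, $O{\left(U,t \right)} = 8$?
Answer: $\frac{5393795}{238} \approx 22663.0$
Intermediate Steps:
$K = \frac{1}{238} \approx 0.0042017$
$\left(15^{2} \cdot 102 - 287\right) + K = \left(15^{2} \cdot 102 - 287\right) + \frac{1}{238} = \left(225 \cdot 102 - 287\right) + \frac{1}{238} = \left(22950 - 287\right) + \frac{1}{238} = 22663 + \frac{1}{238} = \frac{5393795}{238}$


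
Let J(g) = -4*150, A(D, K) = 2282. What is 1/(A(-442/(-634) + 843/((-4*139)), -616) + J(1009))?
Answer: 1/1682 ≈ 0.00059453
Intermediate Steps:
J(g) = -600
1/(A(-442/(-634) + 843/((-4*139)), -616) + J(1009)) = 1/(2282 - 600) = 1/1682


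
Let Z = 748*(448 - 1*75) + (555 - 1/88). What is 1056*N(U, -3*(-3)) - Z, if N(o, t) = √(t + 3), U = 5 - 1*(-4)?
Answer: -24601191/88 + 2112*√3 ≈ -2.7590e+5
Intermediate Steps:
U = 9 (U = 5 + 4 = 9)
N(o, t) = √(3 + t)
Z = 24601191/88 (Z = 748*(448 - 75) + (555 - 1*1/88) = 748*373 + (555 - 1/88) = 279004 + 48839/88 = 24601191/88 ≈ 2.7956e+5)
1056*N(U, -3*(-3)) - Z = 1056*√(3 - 3*(-3)) - 1*24601191/88 = 1056*√(3 + 9) - 24601191/88 = 1056*√12 - 24601191/88 = 1056*(2*√3) - 24601191/88 = 2112*√3 - 24601191/88 = -24601191/88 + 2112*√3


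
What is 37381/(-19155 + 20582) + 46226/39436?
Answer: 770060809/28137586 ≈ 27.368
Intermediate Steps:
37381/(-19155 + 20582) + 46226/39436 = 37381/1427 + 46226*(1/39436) = 37381*(1/1427) + 23113/19718 = 37381/1427 + 23113/19718 = 770060809/28137586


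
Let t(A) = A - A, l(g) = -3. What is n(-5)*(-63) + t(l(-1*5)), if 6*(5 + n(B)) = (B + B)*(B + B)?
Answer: -735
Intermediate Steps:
n(B) = -5 + 2*B²/3 (n(B) = -5 + ((B + B)*(B + B))/6 = -5 + ((2*B)*(2*B))/6 = -5 + (4*B²)/6 = -5 + 2*B²/3)
t(A) = 0
n(-5)*(-63) + t(l(-1*5)) = (-5 + (⅔)*(-5)²)*(-63) + 0 = (-5 + (⅔)*25)*(-63) + 0 = (-5 + 50/3)*(-63) + 0 = (35/3)*(-63) + 0 = -735 + 0 = -735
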